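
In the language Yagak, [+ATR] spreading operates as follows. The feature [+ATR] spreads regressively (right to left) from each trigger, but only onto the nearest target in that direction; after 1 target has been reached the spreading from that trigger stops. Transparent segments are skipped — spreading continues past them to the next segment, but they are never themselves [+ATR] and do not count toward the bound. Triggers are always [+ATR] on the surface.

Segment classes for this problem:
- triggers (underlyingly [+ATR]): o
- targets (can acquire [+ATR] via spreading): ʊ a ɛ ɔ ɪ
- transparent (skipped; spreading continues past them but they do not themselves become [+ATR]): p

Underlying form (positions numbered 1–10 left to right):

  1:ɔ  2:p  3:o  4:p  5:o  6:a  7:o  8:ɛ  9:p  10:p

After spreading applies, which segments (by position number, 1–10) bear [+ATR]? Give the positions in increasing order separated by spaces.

From /o/ at 3 leftward: 2 /p/ transparent; 1 /ɔ/ → [+ATR]; bound reached.
From /o/ at 5 leftward: 4 /p/ transparent; 3 /o/ is itself a trigger — this domain ends here.
From /o/ at 7 leftward: 6 /a/ → [+ATR]; bound reached.
Target with no active source: position 8 stays [-ATR].

1 3 5 6 7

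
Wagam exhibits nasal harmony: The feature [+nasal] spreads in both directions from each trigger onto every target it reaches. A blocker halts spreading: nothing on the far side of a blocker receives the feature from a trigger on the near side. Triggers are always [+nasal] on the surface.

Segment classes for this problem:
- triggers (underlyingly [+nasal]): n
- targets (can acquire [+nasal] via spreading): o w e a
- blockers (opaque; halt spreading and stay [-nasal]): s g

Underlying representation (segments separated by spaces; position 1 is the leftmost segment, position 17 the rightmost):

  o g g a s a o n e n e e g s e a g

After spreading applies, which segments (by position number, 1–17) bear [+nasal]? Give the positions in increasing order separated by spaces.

6 7 8 9 10 11 12

From /n/ at 8 rightward: 9 /e/ → [+nasal]; 10 /n/ is itself a trigger — this domain ends here.
From /n/ at 8 leftward: 7 /o/ → [+nasal]; 6 /a/ → [+nasal]; 5 /s/ blocks.
From /n/ at 10 rightward: 11 /e/ → [+nasal]; 12 /e/ → [+nasal]; 13 /g/ blocks.
From /n/ at 10 leftward: 9 /e/ → [+nasal]; 8 /n/ is itself a trigger — this domain ends here.
Targets with no active source: positions 1 4 15 16 stay [-nasal].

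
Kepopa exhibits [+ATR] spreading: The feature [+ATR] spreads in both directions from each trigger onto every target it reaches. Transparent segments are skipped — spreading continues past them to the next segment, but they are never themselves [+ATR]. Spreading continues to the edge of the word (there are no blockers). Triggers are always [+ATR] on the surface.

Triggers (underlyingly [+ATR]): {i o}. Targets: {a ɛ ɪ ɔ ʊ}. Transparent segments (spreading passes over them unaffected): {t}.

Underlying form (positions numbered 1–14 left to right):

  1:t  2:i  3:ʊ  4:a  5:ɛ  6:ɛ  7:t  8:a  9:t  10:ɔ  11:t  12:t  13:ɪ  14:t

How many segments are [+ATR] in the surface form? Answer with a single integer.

8

From /i/ at 2 rightward: 3 /ʊ/ → [+ATR]; 4 /a/ → [+ATR]; 5 /ɛ/ → [+ATR]; 6 /ɛ/ → [+ATR]; 7 /t/ transparent; 8 /a/ → [+ATR]; 9 /t/ transparent; 10 /ɔ/ → [+ATR]; 11 /t/ transparent; 12 /t/ transparent; 13 /ɪ/ → [+ATR]; 14 /t/ transparent; word edge.
From /i/ at 2 leftward: 1 /t/ transparent; word edge.
[+ATR] positions on the surface: 2 3 4 5 6 8 10 13.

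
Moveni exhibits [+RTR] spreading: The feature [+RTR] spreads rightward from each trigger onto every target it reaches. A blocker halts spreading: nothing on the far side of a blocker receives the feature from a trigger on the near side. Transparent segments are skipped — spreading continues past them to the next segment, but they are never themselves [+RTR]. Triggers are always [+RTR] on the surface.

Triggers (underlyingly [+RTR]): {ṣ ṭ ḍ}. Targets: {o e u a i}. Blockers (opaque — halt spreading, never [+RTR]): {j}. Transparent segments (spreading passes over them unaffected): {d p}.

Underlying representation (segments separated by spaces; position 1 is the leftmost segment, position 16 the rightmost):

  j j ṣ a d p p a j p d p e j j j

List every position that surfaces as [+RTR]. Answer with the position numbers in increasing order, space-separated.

3 4 8

From /ṣ/ at 3 rightward: 4 /a/ → [+RTR]; 5 /d/ transparent; 6 /p/ transparent; 7 /p/ transparent; 8 /a/ → [+RTR]; 9 /j/ blocks.
Target with no active source: position 13 stays [-emphatic].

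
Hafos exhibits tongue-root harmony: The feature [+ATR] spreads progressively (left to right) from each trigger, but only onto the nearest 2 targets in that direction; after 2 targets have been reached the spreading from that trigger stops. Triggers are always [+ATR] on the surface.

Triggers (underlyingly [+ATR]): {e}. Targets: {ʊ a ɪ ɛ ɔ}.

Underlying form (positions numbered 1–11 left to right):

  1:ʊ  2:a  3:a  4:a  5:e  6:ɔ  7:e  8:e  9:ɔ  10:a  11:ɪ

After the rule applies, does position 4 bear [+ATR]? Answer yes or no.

no

From /e/ at 5 rightward: 6 /ɔ/ → [+ATR]; 7 /e/ is itself a trigger — this domain ends here.
From /e/ at 7 rightward: 8 /e/ is itself a trigger — this domain ends here.
From /e/ at 8 rightward: 9 /ɔ/ → [+ATR]; 10 /a/ → [+ATR]; bound reached.
Targets with no active source: positions 1 2 3 4 11 stay [-ATR].
[+ATR] positions on the surface: 5 6 7 8 9 10.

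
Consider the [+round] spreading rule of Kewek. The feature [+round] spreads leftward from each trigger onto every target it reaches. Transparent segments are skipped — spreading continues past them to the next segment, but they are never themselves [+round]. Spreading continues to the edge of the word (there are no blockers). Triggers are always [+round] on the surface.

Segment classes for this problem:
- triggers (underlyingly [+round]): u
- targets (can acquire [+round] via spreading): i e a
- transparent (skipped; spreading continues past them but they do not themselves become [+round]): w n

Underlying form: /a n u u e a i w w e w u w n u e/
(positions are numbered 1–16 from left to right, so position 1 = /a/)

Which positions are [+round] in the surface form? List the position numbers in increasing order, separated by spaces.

1 3 4 5 6 7 10 12 15

From /u/ at 3 leftward: 2 /n/ transparent; 1 /a/ → [+round]; word edge.
From /u/ at 4 leftward: 3 /u/ is itself a trigger — this domain ends here.
From /u/ at 12 leftward: 11 /w/ transparent; 10 /e/ → [+round]; 9 /w/ transparent; 8 /w/ transparent; 7 /i/ → [+round]; 6 /a/ → [+round]; 5 /e/ → [+round]; 4 /u/ is itself a trigger — this domain ends here.
From /u/ at 15 leftward: 14 /n/ transparent; 13 /w/ transparent; 12 /u/ is itself a trigger — this domain ends here.
Target with no active source: position 16 stays [-round].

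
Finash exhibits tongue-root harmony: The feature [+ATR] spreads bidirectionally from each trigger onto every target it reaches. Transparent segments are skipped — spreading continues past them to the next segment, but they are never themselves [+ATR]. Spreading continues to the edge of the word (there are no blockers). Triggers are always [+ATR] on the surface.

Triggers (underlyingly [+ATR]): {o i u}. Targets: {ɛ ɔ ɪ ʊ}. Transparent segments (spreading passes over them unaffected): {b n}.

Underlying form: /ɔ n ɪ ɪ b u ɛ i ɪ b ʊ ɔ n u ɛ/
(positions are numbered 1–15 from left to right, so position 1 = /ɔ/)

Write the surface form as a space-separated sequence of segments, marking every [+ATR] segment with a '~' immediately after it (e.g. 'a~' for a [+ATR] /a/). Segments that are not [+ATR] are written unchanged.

ɔ~ n ɪ~ ɪ~ b u~ ɛ~ i~ ɪ~ b ʊ~ ɔ~ n u~ ɛ~

From /u/ at 6 rightward: 7 /ɛ/ → [+ATR]; 8 /i/ is itself a trigger — this domain ends here.
From /u/ at 6 leftward: 5 /b/ transparent; 4 /ɪ/ → [+ATR]; 3 /ɪ/ → [+ATR]; 2 /n/ transparent; 1 /ɔ/ → [+ATR]; word edge.
From /i/ at 8 rightward: 9 /ɪ/ → [+ATR]; 10 /b/ transparent; 11 /ʊ/ → [+ATR]; 12 /ɔ/ → [+ATR]; 13 /n/ transparent; 14 /u/ is itself a trigger — this domain ends here.
From /i/ at 8 leftward: 7 /ɛ/ → [+ATR]; 6 /u/ is itself a trigger — this domain ends here.
From /u/ at 14 rightward: 15 /ɛ/ → [+ATR]; word edge.
From /u/ at 14 leftward: 13 /n/ transparent; 12 /ɔ/ → [+ATR]; 11 /ʊ/ → [+ATR]; 10 /b/ transparent; 9 /ɪ/ → [+ATR]; 8 /i/ is itself a trigger — this domain ends here.
[+ATR] positions on the surface: 1 3 4 6 7 8 9 11 12 14 15.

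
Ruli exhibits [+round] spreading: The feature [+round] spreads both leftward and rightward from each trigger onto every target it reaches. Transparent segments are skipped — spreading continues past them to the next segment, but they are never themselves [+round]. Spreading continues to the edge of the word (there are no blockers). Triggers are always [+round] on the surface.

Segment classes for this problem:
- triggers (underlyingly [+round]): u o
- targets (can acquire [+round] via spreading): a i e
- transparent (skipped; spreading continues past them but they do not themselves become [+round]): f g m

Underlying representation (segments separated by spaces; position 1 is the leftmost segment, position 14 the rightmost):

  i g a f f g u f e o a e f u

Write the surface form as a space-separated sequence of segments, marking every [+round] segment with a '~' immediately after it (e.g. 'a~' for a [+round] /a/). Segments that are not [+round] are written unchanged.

i~ g a~ f f g u~ f e~ o~ a~ e~ f u~

From /u/ at 7 rightward: 8 /f/ transparent; 9 /e/ → [+round]; 10 /o/ is itself a trigger — this domain ends here.
From /u/ at 7 leftward: 6 /g/ transparent; 5 /f/ transparent; 4 /f/ transparent; 3 /a/ → [+round]; 2 /g/ transparent; 1 /i/ → [+round]; word edge.
From /o/ at 10 rightward: 11 /a/ → [+round]; 12 /e/ → [+round]; 13 /f/ transparent; 14 /u/ is itself a trigger — this domain ends here.
From /o/ at 10 leftward: 9 /e/ → [+round]; 8 /f/ transparent; 7 /u/ is itself a trigger — this domain ends here.
From /u/ at 14 rightward: word edge.
From /u/ at 14 leftward: 13 /f/ transparent; 12 /e/ → [+round]; 11 /a/ → [+round]; 10 /o/ is itself a trigger — this domain ends here.
[+round] positions on the surface: 1 3 7 9 10 11 12 14.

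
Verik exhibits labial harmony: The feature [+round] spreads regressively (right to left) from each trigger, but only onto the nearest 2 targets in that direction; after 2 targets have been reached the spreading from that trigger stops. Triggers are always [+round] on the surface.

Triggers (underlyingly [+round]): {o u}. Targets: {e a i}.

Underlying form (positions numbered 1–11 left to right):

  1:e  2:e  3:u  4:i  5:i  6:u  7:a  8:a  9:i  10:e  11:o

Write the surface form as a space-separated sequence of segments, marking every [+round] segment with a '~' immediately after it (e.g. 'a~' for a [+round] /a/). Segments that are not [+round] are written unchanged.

From /u/ at 3 leftward: 2 /e/ → [+round]; 1 /e/ → [+round]; bound reached.
From /u/ at 6 leftward: 5 /i/ → [+round]; 4 /i/ → [+round]; bound reached.
From /o/ at 11 leftward: 10 /e/ → [+round]; 9 /i/ → [+round]; bound reached.
Targets with no active source: positions 7 8 stay [-round].
[+round] positions on the surface: 1 2 3 4 5 6 9 10 11.

e~ e~ u~ i~ i~ u~ a a i~ e~ o~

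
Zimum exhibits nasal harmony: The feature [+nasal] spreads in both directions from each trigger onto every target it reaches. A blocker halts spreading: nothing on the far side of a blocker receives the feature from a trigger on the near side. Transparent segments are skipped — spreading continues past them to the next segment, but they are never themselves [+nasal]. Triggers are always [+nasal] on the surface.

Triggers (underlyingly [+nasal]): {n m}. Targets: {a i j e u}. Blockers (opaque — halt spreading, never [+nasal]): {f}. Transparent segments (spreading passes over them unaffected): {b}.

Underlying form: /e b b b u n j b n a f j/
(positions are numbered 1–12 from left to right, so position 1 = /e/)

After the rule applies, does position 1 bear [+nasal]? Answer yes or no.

From /n/ at 6 rightward: 7 /j/ → [+nasal]; 8 /b/ transparent; 9 /n/ is itself a trigger — this domain ends here.
From /n/ at 6 leftward: 5 /u/ → [+nasal]; 4 /b/ transparent; 3 /b/ transparent; 2 /b/ transparent; 1 /e/ → [+nasal]; word edge.
From /n/ at 9 rightward: 10 /a/ → [+nasal]; 11 /f/ blocks.
From /n/ at 9 leftward: 8 /b/ transparent; 7 /j/ → [+nasal]; 6 /n/ is itself a trigger — this domain ends here.
Target with no active source: position 12 stays [-nasal].
[+nasal] positions on the surface: 1 5 6 7 9 10.

yes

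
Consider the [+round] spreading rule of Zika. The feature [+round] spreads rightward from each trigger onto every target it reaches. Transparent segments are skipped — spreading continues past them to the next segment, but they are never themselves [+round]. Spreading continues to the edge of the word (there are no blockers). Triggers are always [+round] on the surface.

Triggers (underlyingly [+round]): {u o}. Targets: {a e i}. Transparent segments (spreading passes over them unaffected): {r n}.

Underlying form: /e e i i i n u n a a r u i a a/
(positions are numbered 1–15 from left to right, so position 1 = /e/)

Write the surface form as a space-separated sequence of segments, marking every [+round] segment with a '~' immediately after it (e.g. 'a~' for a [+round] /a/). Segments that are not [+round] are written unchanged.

From /u/ at 7 rightward: 8 /n/ transparent; 9 /a/ → [+round]; 10 /a/ → [+round]; 11 /r/ transparent; 12 /u/ is itself a trigger — this domain ends here.
From /u/ at 12 rightward: 13 /i/ → [+round]; 14 /a/ → [+round]; 15 /a/ → [+round]; word edge.
Targets with no active source: positions 1 2 3 4 5 stay [-round].
[+round] positions on the surface: 7 9 10 12 13 14 15.

e e i i i n u~ n a~ a~ r u~ i~ a~ a~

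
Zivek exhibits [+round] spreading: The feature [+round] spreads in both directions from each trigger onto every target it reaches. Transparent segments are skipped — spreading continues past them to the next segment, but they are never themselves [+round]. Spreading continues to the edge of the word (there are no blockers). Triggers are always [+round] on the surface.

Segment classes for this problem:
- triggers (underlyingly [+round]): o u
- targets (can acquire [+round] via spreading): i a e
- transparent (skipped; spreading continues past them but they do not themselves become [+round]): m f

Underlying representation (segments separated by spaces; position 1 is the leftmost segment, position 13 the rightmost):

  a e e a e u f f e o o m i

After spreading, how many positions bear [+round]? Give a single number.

10

From /u/ at 6 rightward: 7 /f/ transparent; 8 /f/ transparent; 9 /e/ → [+round]; 10 /o/ is itself a trigger — this domain ends here.
From /u/ at 6 leftward: 5 /e/ → [+round]; 4 /a/ → [+round]; 3 /e/ → [+round]; 2 /e/ → [+round]; 1 /a/ → [+round]; word edge.
From /o/ at 10 rightward: 11 /o/ is itself a trigger — this domain ends here.
From /o/ at 10 leftward: 9 /e/ → [+round]; 8 /f/ transparent; 7 /f/ transparent; 6 /u/ is itself a trigger — this domain ends here.
From /o/ at 11 rightward: 12 /m/ transparent; 13 /i/ → [+round]; word edge.
From /o/ at 11 leftward: 10 /o/ is itself a trigger — this domain ends here.
[+round] positions on the surface: 1 2 3 4 5 6 9 10 11 13.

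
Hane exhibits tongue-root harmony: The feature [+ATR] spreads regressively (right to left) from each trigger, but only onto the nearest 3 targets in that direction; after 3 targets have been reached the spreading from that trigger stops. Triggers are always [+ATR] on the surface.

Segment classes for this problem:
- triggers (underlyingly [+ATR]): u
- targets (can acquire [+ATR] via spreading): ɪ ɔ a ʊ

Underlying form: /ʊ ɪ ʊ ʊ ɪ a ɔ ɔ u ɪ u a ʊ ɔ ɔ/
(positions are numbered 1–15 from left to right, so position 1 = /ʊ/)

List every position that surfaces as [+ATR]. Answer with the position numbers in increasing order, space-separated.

From /u/ at 9 leftward: 8 /ɔ/ → [+ATR]; 7 /ɔ/ → [+ATR]; 6 /a/ → [+ATR]; bound reached.
From /u/ at 11 leftward: 10 /ɪ/ → [+ATR]; 9 /u/ is itself a trigger — this domain ends here.
Targets with no active source: positions 1 2 3 4 5 12 13 14 15 stay [-ATR].

6 7 8 9 10 11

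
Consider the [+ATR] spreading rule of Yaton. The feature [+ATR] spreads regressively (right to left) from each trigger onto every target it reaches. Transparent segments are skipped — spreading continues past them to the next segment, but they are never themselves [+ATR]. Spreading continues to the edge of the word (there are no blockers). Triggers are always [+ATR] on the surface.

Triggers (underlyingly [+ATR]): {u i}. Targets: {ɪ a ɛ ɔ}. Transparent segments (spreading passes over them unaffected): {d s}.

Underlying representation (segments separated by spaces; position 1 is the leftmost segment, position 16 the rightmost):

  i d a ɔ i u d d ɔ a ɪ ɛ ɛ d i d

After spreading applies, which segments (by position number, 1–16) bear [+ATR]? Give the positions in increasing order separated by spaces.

From /i/ at 1 leftward: word edge.
From /i/ at 5 leftward: 4 /ɔ/ → [+ATR]; 3 /a/ → [+ATR]; 2 /d/ transparent; 1 /i/ is itself a trigger — this domain ends here.
From /u/ at 6 leftward: 5 /i/ is itself a trigger — this domain ends here.
From /i/ at 15 leftward: 14 /d/ transparent; 13 /ɛ/ → [+ATR]; 12 /ɛ/ → [+ATR]; 11 /ɪ/ → [+ATR]; 10 /a/ → [+ATR]; 9 /ɔ/ → [+ATR]; 8 /d/ transparent; 7 /d/ transparent; 6 /u/ is itself a trigger — this domain ends here.

1 3 4 5 6 9 10 11 12 13 15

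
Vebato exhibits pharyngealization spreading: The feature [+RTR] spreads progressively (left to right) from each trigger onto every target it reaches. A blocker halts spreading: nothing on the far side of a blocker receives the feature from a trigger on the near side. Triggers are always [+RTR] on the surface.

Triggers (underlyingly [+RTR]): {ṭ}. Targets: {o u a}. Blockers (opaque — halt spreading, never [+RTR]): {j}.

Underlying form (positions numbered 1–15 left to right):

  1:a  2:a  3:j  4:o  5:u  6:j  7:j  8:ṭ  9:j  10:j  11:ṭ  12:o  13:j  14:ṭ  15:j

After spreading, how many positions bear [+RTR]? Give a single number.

4

From /ṭ/ at 8 rightward: 9 /j/ blocks.
From /ṭ/ at 11 rightward: 12 /o/ → [+RTR]; 13 /j/ blocks.
From /ṭ/ at 14 rightward: 15 /j/ blocks.
Targets with no active source: positions 1 2 4 5 stay [-emphatic].
[+RTR] positions on the surface: 8 11 12 14.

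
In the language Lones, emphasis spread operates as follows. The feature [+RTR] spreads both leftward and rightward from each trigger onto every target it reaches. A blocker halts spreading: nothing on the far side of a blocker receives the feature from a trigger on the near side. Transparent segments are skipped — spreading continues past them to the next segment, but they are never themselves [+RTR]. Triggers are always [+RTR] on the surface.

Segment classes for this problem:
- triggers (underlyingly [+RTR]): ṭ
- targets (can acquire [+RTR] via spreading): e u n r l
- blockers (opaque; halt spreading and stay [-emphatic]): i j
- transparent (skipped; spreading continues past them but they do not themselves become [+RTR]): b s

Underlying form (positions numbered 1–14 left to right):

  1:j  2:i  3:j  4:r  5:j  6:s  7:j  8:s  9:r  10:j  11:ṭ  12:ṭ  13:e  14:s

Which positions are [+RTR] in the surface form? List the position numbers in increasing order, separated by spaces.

From /ṭ/ at 11 rightward: 12 /ṭ/ is itself a trigger — this domain ends here.
From /ṭ/ at 11 leftward: 10 /j/ blocks.
From /ṭ/ at 12 rightward: 13 /e/ → [+RTR]; 14 /s/ transparent; word edge.
From /ṭ/ at 12 leftward: 11 /ṭ/ is itself a trigger — this domain ends here.
Targets with no active source: positions 4 9 stay [-emphatic].

11 12 13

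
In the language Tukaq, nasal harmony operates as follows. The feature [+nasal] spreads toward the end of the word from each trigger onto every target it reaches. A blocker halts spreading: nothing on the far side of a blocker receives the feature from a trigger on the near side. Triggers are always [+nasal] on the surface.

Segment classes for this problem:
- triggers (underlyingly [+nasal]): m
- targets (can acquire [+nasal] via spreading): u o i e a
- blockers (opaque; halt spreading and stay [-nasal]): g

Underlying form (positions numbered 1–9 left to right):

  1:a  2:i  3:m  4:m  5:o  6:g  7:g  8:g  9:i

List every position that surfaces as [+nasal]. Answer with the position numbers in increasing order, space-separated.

3 4 5

From /m/ at 3 rightward: 4 /m/ is itself a trigger — this domain ends here.
From /m/ at 4 rightward: 5 /o/ → [+nasal]; 6 /g/ blocks.
Targets with no active source: positions 1 2 9 stay [-nasal].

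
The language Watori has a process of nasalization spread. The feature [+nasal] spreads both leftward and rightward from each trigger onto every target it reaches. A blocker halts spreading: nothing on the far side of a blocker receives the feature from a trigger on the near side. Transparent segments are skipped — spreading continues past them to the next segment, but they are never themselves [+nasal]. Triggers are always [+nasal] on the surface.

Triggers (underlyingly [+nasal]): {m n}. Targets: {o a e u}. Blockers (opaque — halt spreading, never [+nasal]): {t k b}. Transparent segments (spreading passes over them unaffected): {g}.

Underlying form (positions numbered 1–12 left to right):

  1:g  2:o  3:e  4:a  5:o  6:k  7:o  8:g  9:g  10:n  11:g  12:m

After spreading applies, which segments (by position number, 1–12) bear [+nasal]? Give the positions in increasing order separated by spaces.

From /n/ at 10 rightward: 11 /g/ transparent; 12 /m/ is itself a trigger — this domain ends here.
From /n/ at 10 leftward: 9 /g/ transparent; 8 /g/ transparent; 7 /o/ → [+nasal]; 6 /k/ blocks.
From /m/ at 12 rightward: word edge.
From /m/ at 12 leftward: 11 /g/ transparent; 10 /n/ is itself a trigger — this domain ends here.
Targets with no active source: positions 2 3 4 5 stay [-nasal].

7 10 12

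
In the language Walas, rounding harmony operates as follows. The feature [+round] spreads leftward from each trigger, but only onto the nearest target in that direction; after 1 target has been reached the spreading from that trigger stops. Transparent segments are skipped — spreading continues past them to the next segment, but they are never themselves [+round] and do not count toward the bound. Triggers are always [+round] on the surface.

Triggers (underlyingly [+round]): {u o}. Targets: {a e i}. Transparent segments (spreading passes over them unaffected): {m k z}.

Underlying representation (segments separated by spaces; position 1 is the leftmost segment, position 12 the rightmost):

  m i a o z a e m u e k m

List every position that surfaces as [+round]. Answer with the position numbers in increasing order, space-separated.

From /o/ at 4 leftward: 3 /a/ → [+round]; bound reached.
From /u/ at 9 leftward: 8 /m/ transparent; 7 /e/ → [+round]; bound reached.
Targets with no active source: positions 2 6 10 stay [-round].

3 4 7 9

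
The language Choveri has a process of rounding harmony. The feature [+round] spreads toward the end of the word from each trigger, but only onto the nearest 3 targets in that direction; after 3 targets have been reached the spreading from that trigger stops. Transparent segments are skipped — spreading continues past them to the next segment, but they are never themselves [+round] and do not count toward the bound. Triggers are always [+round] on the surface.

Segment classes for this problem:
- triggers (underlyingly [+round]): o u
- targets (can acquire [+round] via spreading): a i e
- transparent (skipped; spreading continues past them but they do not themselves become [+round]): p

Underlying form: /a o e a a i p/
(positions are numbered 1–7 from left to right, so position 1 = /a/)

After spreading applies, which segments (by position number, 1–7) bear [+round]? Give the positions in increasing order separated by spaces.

From /o/ at 2 rightward: 3 /e/ → [+round]; 4 /a/ → [+round]; 5 /a/ → [+round]; bound reached.
Targets with no active source: positions 1 6 stay [-round].

2 3 4 5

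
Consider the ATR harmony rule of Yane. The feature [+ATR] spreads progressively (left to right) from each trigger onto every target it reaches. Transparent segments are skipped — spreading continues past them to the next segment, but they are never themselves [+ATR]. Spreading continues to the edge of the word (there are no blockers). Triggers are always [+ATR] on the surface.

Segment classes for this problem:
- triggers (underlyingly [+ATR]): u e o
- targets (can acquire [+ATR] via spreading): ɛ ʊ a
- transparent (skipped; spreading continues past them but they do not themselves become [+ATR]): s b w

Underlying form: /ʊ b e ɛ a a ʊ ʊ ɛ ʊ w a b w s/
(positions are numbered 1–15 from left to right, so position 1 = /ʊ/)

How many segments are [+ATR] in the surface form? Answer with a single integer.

9

From /e/ at 3 rightward: 4 /ɛ/ → [+ATR]; 5 /a/ → [+ATR]; 6 /a/ → [+ATR]; 7 /ʊ/ → [+ATR]; 8 /ʊ/ → [+ATR]; 9 /ɛ/ → [+ATR]; 10 /ʊ/ → [+ATR]; 11 /w/ transparent; 12 /a/ → [+ATR]; 13 /b/ transparent; 14 /w/ transparent; 15 /s/ transparent; word edge.
Target with no active source: position 1 stays [-ATR].
[+ATR] positions on the surface: 3 4 5 6 7 8 9 10 12.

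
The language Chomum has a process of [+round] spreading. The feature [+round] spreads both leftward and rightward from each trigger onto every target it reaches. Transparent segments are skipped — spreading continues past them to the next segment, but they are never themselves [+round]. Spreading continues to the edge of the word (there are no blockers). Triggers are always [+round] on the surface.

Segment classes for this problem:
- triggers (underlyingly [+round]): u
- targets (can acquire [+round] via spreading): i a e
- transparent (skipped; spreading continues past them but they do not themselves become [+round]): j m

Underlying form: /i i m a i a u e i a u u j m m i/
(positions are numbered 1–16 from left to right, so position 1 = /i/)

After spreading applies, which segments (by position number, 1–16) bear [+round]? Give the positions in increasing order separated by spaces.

1 2 4 5 6 7 8 9 10 11 12 16

From /u/ at 7 rightward: 8 /e/ → [+round]; 9 /i/ → [+round]; 10 /a/ → [+round]; 11 /u/ is itself a trigger — this domain ends here.
From /u/ at 7 leftward: 6 /a/ → [+round]; 5 /i/ → [+round]; 4 /a/ → [+round]; 3 /m/ transparent; 2 /i/ → [+round]; 1 /i/ → [+round]; word edge.
From /u/ at 11 rightward: 12 /u/ is itself a trigger — this domain ends here.
From /u/ at 11 leftward: 10 /a/ → [+round]; 9 /i/ → [+round]; 8 /e/ → [+round]; 7 /u/ is itself a trigger — this domain ends here.
From /u/ at 12 rightward: 13 /j/ transparent; 14 /m/ transparent; 15 /m/ transparent; 16 /i/ → [+round]; word edge.
From /u/ at 12 leftward: 11 /u/ is itself a trigger — this domain ends here.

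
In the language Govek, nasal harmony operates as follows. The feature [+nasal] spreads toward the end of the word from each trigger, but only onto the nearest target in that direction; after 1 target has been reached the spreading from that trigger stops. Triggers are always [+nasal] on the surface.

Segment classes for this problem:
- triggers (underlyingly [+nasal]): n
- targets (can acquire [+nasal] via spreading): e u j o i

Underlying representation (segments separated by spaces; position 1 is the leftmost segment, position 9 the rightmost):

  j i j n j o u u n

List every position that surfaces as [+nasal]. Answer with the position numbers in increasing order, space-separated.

4 5 9

From /n/ at 4 rightward: 5 /j/ → [+nasal]; bound reached.
From /n/ at 9 rightward: word edge.
Targets with no active source: positions 1 2 3 6 7 8 stay [-nasal].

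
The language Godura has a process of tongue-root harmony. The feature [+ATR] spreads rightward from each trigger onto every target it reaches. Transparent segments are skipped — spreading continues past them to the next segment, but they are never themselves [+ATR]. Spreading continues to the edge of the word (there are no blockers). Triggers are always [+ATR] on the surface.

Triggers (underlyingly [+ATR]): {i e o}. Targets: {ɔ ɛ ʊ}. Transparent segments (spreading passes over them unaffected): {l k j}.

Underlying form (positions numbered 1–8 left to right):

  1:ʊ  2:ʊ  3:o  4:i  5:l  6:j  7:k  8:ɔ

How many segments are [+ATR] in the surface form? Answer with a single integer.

3

From /o/ at 3 rightward: 4 /i/ is itself a trigger — this domain ends here.
From /i/ at 4 rightward: 5 /l/ transparent; 6 /j/ transparent; 7 /k/ transparent; 8 /ɔ/ → [+ATR]; word edge.
Targets with no active source: positions 1 2 stay [-ATR].
[+ATR] positions on the surface: 3 4 8.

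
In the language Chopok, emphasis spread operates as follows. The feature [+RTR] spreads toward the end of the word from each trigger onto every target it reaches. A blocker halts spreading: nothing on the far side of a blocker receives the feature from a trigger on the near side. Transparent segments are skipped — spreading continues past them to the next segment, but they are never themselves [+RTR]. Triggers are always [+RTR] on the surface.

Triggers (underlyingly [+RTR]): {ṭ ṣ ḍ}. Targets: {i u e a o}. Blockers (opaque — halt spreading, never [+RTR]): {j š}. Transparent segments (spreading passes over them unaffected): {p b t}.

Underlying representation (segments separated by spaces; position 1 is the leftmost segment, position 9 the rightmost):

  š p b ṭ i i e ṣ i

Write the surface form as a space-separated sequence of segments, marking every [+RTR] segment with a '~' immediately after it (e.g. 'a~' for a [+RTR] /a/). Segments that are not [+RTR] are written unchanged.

From /ṭ/ at 4 rightward: 5 /i/ → [+RTR]; 6 /i/ → [+RTR]; 7 /e/ → [+RTR]; 8 /ṣ/ is itself a trigger — this domain ends here.
From /ṣ/ at 8 rightward: 9 /i/ → [+RTR]; word edge.
[+RTR] positions on the surface: 4 5 6 7 8 9.

š p b ṭ~ i~ i~ e~ ṣ~ i~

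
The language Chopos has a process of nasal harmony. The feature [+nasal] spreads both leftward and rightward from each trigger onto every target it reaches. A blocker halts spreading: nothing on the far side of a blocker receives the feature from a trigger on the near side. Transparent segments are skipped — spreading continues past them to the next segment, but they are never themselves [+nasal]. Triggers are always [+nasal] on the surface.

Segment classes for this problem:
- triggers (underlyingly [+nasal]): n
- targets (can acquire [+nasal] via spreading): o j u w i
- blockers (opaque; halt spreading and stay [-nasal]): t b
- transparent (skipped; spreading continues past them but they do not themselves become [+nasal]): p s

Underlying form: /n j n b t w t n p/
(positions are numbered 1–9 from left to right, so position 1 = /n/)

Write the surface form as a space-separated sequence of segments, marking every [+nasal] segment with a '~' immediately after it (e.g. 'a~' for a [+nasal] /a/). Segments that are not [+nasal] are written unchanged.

From /n/ at 1 rightward: 2 /j/ → [+nasal]; 3 /n/ is itself a trigger — this domain ends here.
From /n/ at 1 leftward: word edge.
From /n/ at 3 rightward: 4 /b/ blocks.
From /n/ at 3 leftward: 2 /j/ → [+nasal]; 1 /n/ is itself a trigger — this domain ends here.
From /n/ at 8 rightward: 9 /p/ transparent; word edge.
From /n/ at 8 leftward: 7 /t/ blocks.
Target with no active source: position 6 stays [-nasal].
[+nasal] positions on the surface: 1 2 3 8.

n~ j~ n~ b t w t n~ p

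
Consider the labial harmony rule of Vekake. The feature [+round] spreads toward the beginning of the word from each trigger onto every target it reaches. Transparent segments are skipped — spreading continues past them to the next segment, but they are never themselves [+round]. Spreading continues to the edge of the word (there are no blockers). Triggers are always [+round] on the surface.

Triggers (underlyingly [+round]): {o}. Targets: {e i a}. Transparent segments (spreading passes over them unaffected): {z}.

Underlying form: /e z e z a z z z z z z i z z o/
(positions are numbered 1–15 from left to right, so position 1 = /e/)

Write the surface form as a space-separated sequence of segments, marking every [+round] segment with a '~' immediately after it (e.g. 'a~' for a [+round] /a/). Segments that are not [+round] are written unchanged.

e~ z e~ z a~ z z z z z z i~ z z o~

From /o/ at 15 leftward: 14 /z/ transparent; 13 /z/ transparent; 12 /i/ → [+round]; 11 /z/ transparent; 10 /z/ transparent; 9 /z/ transparent; 8 /z/ transparent; 7 /z/ transparent; 6 /z/ transparent; 5 /a/ → [+round]; 4 /z/ transparent; 3 /e/ → [+round]; 2 /z/ transparent; 1 /e/ → [+round]; word edge.
[+round] positions on the surface: 1 3 5 12 15.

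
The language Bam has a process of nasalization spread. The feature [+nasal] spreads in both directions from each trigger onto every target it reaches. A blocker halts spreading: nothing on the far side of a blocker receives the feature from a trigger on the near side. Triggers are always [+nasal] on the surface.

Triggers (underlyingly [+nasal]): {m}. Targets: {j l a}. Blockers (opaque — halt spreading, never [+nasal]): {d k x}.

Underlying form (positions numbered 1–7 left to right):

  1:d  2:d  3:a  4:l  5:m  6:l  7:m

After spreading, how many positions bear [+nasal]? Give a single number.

From /m/ at 5 rightward: 6 /l/ → [+nasal]; 7 /m/ is itself a trigger — this domain ends here.
From /m/ at 5 leftward: 4 /l/ → [+nasal]; 3 /a/ → [+nasal]; 2 /d/ blocks.
From /m/ at 7 rightward: word edge.
From /m/ at 7 leftward: 6 /l/ → [+nasal]; 5 /m/ is itself a trigger — this domain ends here.
[+nasal] positions on the surface: 3 4 5 6 7.

5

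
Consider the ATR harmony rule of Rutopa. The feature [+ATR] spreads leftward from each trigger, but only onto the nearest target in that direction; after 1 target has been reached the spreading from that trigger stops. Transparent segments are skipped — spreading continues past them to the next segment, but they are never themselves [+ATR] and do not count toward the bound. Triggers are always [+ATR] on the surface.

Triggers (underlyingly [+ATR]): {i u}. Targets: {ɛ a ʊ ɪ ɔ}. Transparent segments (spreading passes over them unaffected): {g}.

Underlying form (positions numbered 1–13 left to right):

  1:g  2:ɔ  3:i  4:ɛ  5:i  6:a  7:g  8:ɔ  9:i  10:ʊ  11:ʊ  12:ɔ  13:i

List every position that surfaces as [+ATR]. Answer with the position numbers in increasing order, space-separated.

2 3 4 5 8 9 12 13

From /i/ at 3 leftward: 2 /ɔ/ → [+ATR]; bound reached.
From /i/ at 5 leftward: 4 /ɛ/ → [+ATR]; bound reached.
From /i/ at 9 leftward: 8 /ɔ/ → [+ATR]; bound reached.
From /i/ at 13 leftward: 12 /ɔ/ → [+ATR]; bound reached.
Targets with no active source: positions 6 10 11 stay [-ATR].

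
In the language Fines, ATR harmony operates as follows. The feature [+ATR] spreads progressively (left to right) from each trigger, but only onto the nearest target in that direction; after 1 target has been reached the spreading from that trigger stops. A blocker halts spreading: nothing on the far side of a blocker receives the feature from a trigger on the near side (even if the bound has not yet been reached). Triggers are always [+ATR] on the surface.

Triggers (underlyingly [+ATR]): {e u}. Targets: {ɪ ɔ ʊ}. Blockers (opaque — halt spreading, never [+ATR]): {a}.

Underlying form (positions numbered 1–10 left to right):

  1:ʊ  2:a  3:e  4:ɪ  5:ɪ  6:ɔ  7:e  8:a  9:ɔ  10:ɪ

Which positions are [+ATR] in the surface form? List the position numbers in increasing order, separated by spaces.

3 4 7

From /e/ at 3 rightward: 4 /ɪ/ → [+ATR]; bound reached.
From /e/ at 7 rightward: 8 /a/ blocks.
Targets with no active source: positions 1 5 6 9 10 stay [-ATR].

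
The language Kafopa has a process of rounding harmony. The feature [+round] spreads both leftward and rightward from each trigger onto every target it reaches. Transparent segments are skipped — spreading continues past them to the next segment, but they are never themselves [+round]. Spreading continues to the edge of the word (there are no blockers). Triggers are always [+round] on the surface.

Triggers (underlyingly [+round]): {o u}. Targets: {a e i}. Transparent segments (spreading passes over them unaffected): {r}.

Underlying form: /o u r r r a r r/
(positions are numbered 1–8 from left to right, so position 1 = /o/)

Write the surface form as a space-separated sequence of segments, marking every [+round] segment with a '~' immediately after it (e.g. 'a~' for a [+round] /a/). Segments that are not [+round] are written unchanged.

From /o/ at 1 rightward: 2 /u/ is itself a trigger — this domain ends here.
From /o/ at 1 leftward: word edge.
From /u/ at 2 rightward: 3 /r/ transparent; 4 /r/ transparent; 5 /r/ transparent; 6 /a/ → [+round]; 7 /r/ transparent; 8 /r/ transparent; word edge.
From /u/ at 2 leftward: 1 /o/ is itself a trigger — this domain ends here.
[+round] positions on the surface: 1 2 6.

o~ u~ r r r a~ r r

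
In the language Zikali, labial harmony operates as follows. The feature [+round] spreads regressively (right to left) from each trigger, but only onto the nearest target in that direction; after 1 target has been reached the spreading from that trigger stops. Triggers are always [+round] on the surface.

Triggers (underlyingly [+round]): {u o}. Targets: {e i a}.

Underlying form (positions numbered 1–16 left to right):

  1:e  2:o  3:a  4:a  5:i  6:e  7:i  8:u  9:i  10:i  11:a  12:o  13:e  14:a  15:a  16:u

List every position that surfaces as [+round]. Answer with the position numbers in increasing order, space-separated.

1 2 7 8 11 12 15 16

From /o/ at 2 leftward: 1 /e/ → [+round]; bound reached.
From /u/ at 8 leftward: 7 /i/ → [+round]; bound reached.
From /o/ at 12 leftward: 11 /a/ → [+round]; bound reached.
From /u/ at 16 leftward: 15 /a/ → [+round]; bound reached.
Targets with no active source: positions 3 4 5 6 9 10 13 14 stay [-round].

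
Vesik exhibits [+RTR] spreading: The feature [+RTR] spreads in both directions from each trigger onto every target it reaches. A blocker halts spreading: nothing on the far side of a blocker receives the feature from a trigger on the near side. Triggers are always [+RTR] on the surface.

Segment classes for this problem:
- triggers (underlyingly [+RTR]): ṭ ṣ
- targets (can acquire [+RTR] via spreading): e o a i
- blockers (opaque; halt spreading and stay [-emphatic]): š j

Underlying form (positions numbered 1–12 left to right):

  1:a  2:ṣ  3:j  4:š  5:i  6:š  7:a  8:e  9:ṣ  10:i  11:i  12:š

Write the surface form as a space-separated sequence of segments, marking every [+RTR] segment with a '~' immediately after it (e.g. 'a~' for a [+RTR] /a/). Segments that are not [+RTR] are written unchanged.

From /ṣ/ at 2 rightward: 3 /j/ blocks.
From /ṣ/ at 2 leftward: 1 /a/ → [+RTR]; word edge.
From /ṣ/ at 9 rightward: 10 /i/ → [+RTR]; 11 /i/ → [+RTR]; 12 /š/ blocks.
From /ṣ/ at 9 leftward: 8 /e/ → [+RTR]; 7 /a/ → [+RTR]; 6 /š/ blocks.
Target with no active source: position 5 stays [-emphatic].
[+RTR] positions on the surface: 1 2 7 8 9 10 11.

a~ ṣ~ j š i š a~ e~ ṣ~ i~ i~ š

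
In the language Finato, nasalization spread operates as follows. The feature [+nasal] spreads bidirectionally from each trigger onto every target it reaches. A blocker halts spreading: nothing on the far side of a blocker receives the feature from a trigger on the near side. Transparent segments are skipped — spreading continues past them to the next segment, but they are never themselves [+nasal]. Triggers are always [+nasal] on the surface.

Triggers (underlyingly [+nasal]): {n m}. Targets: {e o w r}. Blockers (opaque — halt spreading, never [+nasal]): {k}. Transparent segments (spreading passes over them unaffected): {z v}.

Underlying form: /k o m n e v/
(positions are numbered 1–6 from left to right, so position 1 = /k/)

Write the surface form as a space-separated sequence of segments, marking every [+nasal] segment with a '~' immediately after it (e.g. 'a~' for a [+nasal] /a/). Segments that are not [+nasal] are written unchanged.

k o~ m~ n~ e~ v

From /m/ at 3 rightward: 4 /n/ is itself a trigger — this domain ends here.
From /m/ at 3 leftward: 2 /o/ → [+nasal]; 1 /k/ blocks.
From /n/ at 4 rightward: 5 /e/ → [+nasal]; 6 /v/ transparent; word edge.
From /n/ at 4 leftward: 3 /m/ is itself a trigger — this domain ends here.
[+nasal] positions on the surface: 2 3 4 5.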